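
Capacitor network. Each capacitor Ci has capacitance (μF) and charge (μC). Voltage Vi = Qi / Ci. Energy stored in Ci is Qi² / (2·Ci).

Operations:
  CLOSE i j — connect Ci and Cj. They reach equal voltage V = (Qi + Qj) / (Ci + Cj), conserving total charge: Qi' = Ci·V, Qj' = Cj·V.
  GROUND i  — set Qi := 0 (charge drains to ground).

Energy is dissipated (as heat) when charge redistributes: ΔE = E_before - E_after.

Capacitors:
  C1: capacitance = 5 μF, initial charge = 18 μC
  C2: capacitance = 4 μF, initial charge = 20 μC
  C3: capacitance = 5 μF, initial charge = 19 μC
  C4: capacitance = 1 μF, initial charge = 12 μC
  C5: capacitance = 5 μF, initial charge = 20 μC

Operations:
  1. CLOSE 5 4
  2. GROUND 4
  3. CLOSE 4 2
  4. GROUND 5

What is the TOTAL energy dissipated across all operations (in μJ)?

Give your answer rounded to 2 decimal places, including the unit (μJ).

Initial: C1(5μF, Q=18μC, V=3.60V), C2(4μF, Q=20μC, V=5.00V), C3(5μF, Q=19μC, V=3.80V), C4(1μF, Q=12μC, V=12.00V), C5(5μF, Q=20μC, V=4.00V)
Op 1: CLOSE 5-4: Q_total=32.00, C_total=6.00, V=5.33; Q5=26.67, Q4=5.33; dissipated=26.667
Op 2: GROUND 4: Q4=0; energy lost=14.222
Op 3: CLOSE 4-2: Q_total=20.00, C_total=5.00, V=4.00; Q4=4.00, Q2=16.00; dissipated=10.000
Op 4: GROUND 5: Q5=0; energy lost=71.111
Total dissipated: 122.000 μJ

Answer: 122.00 μJ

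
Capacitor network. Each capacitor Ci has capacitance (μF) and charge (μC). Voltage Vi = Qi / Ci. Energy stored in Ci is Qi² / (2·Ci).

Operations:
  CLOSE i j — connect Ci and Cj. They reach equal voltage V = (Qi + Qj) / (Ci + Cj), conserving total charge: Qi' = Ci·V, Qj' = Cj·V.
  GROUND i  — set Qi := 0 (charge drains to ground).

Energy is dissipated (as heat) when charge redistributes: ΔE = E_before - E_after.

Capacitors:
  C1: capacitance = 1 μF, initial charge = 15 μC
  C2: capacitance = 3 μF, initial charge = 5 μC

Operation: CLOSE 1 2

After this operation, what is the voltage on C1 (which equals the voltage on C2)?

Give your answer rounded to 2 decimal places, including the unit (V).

Initial: C1(1μF, Q=15μC, V=15.00V), C2(3μF, Q=5μC, V=1.67V)
Op 1: CLOSE 1-2: Q_total=20.00, C_total=4.00, V=5.00; Q1=5.00, Q2=15.00; dissipated=66.667

Answer: 5.00 V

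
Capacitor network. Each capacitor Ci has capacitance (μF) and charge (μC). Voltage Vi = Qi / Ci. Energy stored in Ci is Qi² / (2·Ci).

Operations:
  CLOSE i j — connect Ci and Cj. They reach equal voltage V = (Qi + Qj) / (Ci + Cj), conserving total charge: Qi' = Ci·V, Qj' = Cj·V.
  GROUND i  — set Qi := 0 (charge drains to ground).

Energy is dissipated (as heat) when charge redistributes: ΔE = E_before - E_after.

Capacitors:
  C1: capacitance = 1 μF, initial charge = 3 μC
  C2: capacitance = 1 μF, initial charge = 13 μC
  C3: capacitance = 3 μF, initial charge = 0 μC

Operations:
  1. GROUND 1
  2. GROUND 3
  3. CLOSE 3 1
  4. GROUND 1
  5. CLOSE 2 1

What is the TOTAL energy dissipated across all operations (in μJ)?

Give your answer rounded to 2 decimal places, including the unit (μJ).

Answer: 46.75 μJ

Derivation:
Initial: C1(1μF, Q=3μC, V=3.00V), C2(1μF, Q=13μC, V=13.00V), C3(3μF, Q=0μC, V=0.00V)
Op 1: GROUND 1: Q1=0; energy lost=4.500
Op 2: GROUND 3: Q3=0; energy lost=0.000
Op 3: CLOSE 3-1: Q_total=0.00, C_total=4.00, V=0.00; Q3=0.00, Q1=0.00; dissipated=0.000
Op 4: GROUND 1: Q1=0; energy lost=0.000
Op 5: CLOSE 2-1: Q_total=13.00, C_total=2.00, V=6.50; Q2=6.50, Q1=6.50; dissipated=42.250
Total dissipated: 46.750 μJ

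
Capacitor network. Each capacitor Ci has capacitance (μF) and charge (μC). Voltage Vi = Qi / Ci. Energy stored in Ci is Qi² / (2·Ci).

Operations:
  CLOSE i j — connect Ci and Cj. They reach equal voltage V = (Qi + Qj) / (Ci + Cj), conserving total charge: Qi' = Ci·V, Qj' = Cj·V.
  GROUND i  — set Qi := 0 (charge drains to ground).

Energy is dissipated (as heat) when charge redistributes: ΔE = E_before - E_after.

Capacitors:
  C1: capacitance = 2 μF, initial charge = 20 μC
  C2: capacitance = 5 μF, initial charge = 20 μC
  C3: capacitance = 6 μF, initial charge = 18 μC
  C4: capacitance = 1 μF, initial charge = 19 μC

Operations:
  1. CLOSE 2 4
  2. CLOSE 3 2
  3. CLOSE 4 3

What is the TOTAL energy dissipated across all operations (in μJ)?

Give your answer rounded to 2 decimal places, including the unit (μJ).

Initial: C1(2μF, Q=20μC, V=10.00V), C2(5μF, Q=20μC, V=4.00V), C3(6μF, Q=18μC, V=3.00V), C4(1μF, Q=19μC, V=19.00V)
Op 1: CLOSE 2-4: Q_total=39.00, C_total=6.00, V=6.50; Q2=32.50, Q4=6.50; dissipated=93.750
Op 2: CLOSE 3-2: Q_total=50.50, C_total=11.00, V=4.59; Q3=27.55, Q2=22.95; dissipated=16.705
Op 3: CLOSE 4-3: Q_total=34.05, C_total=7.00, V=4.86; Q4=4.86, Q3=29.18; dissipated=1.562
Total dissipated: 112.017 μJ

Answer: 112.02 μJ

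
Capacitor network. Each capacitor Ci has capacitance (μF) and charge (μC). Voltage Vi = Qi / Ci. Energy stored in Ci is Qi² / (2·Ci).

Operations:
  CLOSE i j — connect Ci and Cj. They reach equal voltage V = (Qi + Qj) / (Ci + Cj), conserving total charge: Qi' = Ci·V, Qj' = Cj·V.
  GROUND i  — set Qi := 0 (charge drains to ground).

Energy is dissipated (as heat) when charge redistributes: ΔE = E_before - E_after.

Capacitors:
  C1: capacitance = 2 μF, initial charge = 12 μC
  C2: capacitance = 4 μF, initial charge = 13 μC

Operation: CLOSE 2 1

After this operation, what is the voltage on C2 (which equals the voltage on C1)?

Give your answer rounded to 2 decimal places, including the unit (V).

Answer: 4.17 V

Derivation:
Initial: C1(2μF, Q=12μC, V=6.00V), C2(4μF, Q=13μC, V=3.25V)
Op 1: CLOSE 2-1: Q_total=25.00, C_total=6.00, V=4.17; Q2=16.67, Q1=8.33; dissipated=5.042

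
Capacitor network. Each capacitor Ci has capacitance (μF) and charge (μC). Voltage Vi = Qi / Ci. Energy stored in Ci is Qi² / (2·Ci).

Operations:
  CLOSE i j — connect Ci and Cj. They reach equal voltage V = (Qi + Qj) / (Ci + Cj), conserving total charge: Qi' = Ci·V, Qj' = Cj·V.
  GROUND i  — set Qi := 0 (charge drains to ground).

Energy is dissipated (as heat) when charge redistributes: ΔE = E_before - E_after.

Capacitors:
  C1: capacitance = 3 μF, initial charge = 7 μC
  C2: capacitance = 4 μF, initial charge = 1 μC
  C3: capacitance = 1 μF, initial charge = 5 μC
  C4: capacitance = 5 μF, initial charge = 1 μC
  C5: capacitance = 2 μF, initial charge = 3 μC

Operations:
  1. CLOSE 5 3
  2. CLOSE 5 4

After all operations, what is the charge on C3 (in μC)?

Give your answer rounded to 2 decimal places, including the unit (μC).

Initial: C1(3μF, Q=7μC, V=2.33V), C2(4μF, Q=1μC, V=0.25V), C3(1μF, Q=5μC, V=5.00V), C4(5μF, Q=1μC, V=0.20V), C5(2μF, Q=3μC, V=1.50V)
Op 1: CLOSE 5-3: Q_total=8.00, C_total=3.00, V=2.67; Q5=5.33, Q3=2.67; dissipated=4.083
Op 2: CLOSE 5-4: Q_total=6.33, C_total=7.00, V=0.90; Q5=1.81, Q4=4.52; dissipated=4.346
Final charges: Q1=7.00, Q2=1.00, Q3=2.67, Q4=4.52, Q5=1.81

Answer: 2.67 μC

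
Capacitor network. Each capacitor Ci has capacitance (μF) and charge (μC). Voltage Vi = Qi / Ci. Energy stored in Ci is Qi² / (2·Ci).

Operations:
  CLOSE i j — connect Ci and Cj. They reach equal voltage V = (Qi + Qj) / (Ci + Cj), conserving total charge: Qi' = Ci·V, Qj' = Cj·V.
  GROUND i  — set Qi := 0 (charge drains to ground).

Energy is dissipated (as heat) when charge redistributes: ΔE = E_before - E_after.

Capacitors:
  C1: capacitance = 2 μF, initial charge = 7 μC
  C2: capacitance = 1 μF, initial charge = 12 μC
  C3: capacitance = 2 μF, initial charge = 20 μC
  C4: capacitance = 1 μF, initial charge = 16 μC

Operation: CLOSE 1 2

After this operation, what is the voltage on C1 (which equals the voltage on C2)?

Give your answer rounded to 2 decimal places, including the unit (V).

Answer: 6.33 V

Derivation:
Initial: C1(2μF, Q=7μC, V=3.50V), C2(1μF, Q=12μC, V=12.00V), C3(2μF, Q=20μC, V=10.00V), C4(1μF, Q=16μC, V=16.00V)
Op 1: CLOSE 1-2: Q_total=19.00, C_total=3.00, V=6.33; Q1=12.67, Q2=6.33; dissipated=24.083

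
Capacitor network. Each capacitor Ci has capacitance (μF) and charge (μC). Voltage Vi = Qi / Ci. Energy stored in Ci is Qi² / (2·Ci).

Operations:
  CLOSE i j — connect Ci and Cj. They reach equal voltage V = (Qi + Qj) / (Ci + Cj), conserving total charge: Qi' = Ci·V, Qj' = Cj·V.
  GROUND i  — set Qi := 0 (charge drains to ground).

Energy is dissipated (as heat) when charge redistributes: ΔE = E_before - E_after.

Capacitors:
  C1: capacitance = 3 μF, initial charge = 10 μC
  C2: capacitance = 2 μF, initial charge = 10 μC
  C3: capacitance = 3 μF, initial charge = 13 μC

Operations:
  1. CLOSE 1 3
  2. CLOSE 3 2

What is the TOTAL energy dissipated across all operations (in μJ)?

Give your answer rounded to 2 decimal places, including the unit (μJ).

Answer: 1.57 μJ

Derivation:
Initial: C1(3μF, Q=10μC, V=3.33V), C2(2μF, Q=10μC, V=5.00V), C3(3μF, Q=13μC, V=4.33V)
Op 1: CLOSE 1-3: Q_total=23.00, C_total=6.00, V=3.83; Q1=11.50, Q3=11.50; dissipated=0.750
Op 2: CLOSE 3-2: Q_total=21.50, C_total=5.00, V=4.30; Q3=12.90, Q2=8.60; dissipated=0.817
Total dissipated: 1.567 μJ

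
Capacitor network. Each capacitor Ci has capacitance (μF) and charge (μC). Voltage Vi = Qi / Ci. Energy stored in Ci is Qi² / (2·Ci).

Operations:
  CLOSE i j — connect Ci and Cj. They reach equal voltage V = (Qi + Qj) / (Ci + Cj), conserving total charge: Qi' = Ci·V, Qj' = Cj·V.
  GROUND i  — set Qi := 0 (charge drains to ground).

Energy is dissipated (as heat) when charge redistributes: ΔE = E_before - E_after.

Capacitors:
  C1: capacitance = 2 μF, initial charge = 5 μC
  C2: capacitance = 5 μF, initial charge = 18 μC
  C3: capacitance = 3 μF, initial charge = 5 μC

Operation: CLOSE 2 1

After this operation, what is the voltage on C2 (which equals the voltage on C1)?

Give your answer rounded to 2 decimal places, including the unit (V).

Initial: C1(2μF, Q=5μC, V=2.50V), C2(5μF, Q=18μC, V=3.60V), C3(3μF, Q=5μC, V=1.67V)
Op 1: CLOSE 2-1: Q_total=23.00, C_total=7.00, V=3.29; Q2=16.43, Q1=6.57; dissipated=0.864

Answer: 3.29 V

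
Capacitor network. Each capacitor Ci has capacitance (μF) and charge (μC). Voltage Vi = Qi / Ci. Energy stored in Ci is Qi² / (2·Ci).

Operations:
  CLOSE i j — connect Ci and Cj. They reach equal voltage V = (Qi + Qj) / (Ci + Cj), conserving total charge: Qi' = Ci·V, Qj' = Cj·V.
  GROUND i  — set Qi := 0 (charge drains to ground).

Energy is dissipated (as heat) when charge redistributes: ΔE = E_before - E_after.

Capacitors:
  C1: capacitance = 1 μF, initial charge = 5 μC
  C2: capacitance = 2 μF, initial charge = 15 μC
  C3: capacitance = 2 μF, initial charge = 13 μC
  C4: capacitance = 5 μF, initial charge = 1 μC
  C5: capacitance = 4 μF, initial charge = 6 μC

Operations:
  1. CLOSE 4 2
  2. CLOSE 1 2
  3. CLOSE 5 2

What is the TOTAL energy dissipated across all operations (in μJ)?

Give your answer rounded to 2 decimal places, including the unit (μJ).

Initial: C1(1μF, Q=5μC, V=5.00V), C2(2μF, Q=15μC, V=7.50V), C3(2μF, Q=13μC, V=6.50V), C4(5μF, Q=1μC, V=0.20V), C5(4μF, Q=6μC, V=1.50V)
Op 1: CLOSE 4-2: Q_total=16.00, C_total=7.00, V=2.29; Q4=11.43, Q2=4.57; dissipated=38.064
Op 2: CLOSE 1-2: Q_total=9.57, C_total=3.00, V=3.19; Q1=3.19, Q2=6.38; dissipated=2.456
Op 3: CLOSE 5-2: Q_total=12.38, C_total=6.00, V=2.06; Q5=8.25, Q2=4.13; dissipated=1.905
Total dissipated: 42.425 μJ

Answer: 42.43 μJ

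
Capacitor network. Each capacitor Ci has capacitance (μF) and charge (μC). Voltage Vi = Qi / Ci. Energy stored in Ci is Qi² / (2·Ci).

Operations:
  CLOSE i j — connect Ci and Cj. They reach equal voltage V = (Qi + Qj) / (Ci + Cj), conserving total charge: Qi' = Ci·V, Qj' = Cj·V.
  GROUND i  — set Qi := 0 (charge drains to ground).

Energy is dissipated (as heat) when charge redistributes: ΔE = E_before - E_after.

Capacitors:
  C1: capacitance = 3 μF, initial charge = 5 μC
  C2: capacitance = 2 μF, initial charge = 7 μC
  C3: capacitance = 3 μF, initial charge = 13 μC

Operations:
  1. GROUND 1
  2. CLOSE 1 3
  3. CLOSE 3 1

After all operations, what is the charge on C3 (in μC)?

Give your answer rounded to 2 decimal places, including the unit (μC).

Answer: 6.50 μC

Derivation:
Initial: C1(3μF, Q=5μC, V=1.67V), C2(2μF, Q=7μC, V=3.50V), C3(3μF, Q=13μC, V=4.33V)
Op 1: GROUND 1: Q1=0; energy lost=4.167
Op 2: CLOSE 1-3: Q_total=13.00, C_total=6.00, V=2.17; Q1=6.50, Q3=6.50; dissipated=14.083
Op 3: CLOSE 3-1: Q_total=13.00, C_total=6.00, V=2.17; Q3=6.50, Q1=6.50; dissipated=0.000
Final charges: Q1=6.50, Q2=7.00, Q3=6.50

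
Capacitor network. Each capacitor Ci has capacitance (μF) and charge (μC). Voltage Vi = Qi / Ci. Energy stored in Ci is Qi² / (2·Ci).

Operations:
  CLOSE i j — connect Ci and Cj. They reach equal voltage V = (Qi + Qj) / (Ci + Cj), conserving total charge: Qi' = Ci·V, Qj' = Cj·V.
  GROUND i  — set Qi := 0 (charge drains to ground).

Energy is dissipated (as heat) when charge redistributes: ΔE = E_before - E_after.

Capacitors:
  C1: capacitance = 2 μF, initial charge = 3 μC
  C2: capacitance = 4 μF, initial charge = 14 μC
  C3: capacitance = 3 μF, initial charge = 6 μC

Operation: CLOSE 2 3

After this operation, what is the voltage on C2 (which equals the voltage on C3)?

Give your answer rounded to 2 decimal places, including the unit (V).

Initial: C1(2μF, Q=3μC, V=1.50V), C2(4μF, Q=14μC, V=3.50V), C3(3μF, Q=6μC, V=2.00V)
Op 1: CLOSE 2-3: Q_total=20.00, C_total=7.00, V=2.86; Q2=11.43, Q3=8.57; dissipated=1.929

Answer: 2.86 V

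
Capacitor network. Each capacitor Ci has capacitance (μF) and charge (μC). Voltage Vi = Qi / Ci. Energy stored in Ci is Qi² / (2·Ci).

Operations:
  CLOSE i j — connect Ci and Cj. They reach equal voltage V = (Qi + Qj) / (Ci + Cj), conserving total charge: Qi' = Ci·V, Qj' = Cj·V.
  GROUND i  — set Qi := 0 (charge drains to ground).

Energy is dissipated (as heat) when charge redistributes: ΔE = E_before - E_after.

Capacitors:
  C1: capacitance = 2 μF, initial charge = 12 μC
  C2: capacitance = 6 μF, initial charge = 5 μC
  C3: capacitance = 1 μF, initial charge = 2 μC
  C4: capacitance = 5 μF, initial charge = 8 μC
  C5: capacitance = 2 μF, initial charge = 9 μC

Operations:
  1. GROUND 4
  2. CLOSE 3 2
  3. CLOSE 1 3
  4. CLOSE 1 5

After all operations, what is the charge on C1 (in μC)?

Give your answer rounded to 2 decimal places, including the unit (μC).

Answer: 8.83 μC

Derivation:
Initial: C1(2μF, Q=12μC, V=6.00V), C2(6μF, Q=5μC, V=0.83V), C3(1μF, Q=2μC, V=2.00V), C4(5μF, Q=8μC, V=1.60V), C5(2μF, Q=9μC, V=4.50V)
Op 1: GROUND 4: Q4=0; energy lost=6.400
Op 2: CLOSE 3-2: Q_total=7.00, C_total=7.00, V=1.00; Q3=1.00, Q2=6.00; dissipated=0.583
Op 3: CLOSE 1-3: Q_total=13.00, C_total=3.00, V=4.33; Q1=8.67, Q3=4.33; dissipated=8.333
Op 4: CLOSE 1-5: Q_total=17.67, C_total=4.00, V=4.42; Q1=8.83, Q5=8.83; dissipated=0.014
Final charges: Q1=8.83, Q2=6.00, Q3=4.33, Q4=0.00, Q5=8.83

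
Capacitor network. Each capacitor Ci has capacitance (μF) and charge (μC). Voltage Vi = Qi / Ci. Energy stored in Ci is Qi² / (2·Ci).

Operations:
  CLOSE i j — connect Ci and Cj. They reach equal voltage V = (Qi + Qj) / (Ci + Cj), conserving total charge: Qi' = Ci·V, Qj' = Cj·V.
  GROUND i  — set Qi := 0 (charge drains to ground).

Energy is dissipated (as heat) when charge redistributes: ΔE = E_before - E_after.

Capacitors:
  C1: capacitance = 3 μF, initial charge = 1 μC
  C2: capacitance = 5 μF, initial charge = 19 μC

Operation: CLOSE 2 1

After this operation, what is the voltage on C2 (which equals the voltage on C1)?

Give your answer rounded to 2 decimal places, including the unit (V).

Initial: C1(3μF, Q=1μC, V=0.33V), C2(5μF, Q=19μC, V=3.80V)
Op 1: CLOSE 2-1: Q_total=20.00, C_total=8.00, V=2.50; Q2=12.50, Q1=7.50; dissipated=11.267

Answer: 2.50 V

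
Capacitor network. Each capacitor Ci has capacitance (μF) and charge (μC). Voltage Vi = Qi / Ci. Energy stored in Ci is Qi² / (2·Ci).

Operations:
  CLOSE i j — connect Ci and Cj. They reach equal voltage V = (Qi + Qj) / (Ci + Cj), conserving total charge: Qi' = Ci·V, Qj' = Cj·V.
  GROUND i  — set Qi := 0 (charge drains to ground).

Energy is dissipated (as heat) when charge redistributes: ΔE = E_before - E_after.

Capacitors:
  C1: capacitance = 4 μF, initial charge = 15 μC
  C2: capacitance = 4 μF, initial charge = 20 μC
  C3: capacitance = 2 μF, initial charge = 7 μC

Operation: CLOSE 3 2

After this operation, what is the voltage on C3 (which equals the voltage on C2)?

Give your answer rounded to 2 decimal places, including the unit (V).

Answer: 4.50 V

Derivation:
Initial: C1(4μF, Q=15μC, V=3.75V), C2(4μF, Q=20μC, V=5.00V), C3(2μF, Q=7μC, V=3.50V)
Op 1: CLOSE 3-2: Q_total=27.00, C_total=6.00, V=4.50; Q3=9.00, Q2=18.00; dissipated=1.500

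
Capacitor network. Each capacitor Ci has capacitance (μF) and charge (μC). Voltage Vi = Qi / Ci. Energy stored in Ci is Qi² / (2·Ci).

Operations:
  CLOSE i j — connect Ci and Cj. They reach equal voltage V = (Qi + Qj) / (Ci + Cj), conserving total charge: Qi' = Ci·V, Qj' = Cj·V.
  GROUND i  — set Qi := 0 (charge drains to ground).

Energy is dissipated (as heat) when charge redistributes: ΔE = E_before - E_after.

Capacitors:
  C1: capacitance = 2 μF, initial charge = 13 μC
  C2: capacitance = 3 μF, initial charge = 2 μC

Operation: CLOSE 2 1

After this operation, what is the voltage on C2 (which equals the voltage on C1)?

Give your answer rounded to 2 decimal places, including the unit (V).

Initial: C1(2μF, Q=13μC, V=6.50V), C2(3μF, Q=2μC, V=0.67V)
Op 1: CLOSE 2-1: Q_total=15.00, C_total=5.00, V=3.00; Q2=9.00, Q1=6.00; dissipated=20.417

Answer: 3.00 V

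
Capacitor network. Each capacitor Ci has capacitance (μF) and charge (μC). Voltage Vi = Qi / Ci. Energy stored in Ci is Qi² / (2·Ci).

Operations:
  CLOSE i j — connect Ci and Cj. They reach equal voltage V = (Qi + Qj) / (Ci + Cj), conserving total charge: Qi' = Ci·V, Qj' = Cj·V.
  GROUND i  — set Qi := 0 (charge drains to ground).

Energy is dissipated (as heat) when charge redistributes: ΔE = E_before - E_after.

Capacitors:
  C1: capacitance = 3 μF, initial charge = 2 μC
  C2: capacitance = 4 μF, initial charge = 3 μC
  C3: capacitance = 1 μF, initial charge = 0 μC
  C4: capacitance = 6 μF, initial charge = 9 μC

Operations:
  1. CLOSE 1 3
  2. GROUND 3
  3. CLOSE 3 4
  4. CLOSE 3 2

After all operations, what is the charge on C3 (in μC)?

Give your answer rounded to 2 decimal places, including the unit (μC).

Answer: 0.86 μC

Derivation:
Initial: C1(3μF, Q=2μC, V=0.67V), C2(4μF, Q=3μC, V=0.75V), C3(1μF, Q=0μC, V=0.00V), C4(6μF, Q=9μC, V=1.50V)
Op 1: CLOSE 1-3: Q_total=2.00, C_total=4.00, V=0.50; Q1=1.50, Q3=0.50; dissipated=0.167
Op 2: GROUND 3: Q3=0; energy lost=0.125
Op 3: CLOSE 3-4: Q_total=9.00, C_total=7.00, V=1.29; Q3=1.29, Q4=7.71; dissipated=0.964
Op 4: CLOSE 3-2: Q_total=4.29, C_total=5.00, V=0.86; Q3=0.86, Q2=3.43; dissipated=0.115
Final charges: Q1=1.50, Q2=3.43, Q3=0.86, Q4=7.71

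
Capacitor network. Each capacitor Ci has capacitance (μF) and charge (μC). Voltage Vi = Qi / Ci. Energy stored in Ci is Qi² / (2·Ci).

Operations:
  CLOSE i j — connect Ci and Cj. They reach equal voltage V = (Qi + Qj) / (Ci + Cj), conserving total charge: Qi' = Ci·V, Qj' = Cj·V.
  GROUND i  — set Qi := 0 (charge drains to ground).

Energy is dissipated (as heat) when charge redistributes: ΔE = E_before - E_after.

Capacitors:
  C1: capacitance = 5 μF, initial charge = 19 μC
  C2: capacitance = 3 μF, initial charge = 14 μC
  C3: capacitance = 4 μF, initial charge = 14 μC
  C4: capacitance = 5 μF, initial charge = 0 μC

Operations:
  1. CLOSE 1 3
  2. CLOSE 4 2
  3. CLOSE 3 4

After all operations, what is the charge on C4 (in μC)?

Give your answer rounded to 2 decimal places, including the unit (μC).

Answer: 13.01 μC

Derivation:
Initial: C1(5μF, Q=19μC, V=3.80V), C2(3μF, Q=14μC, V=4.67V), C3(4μF, Q=14μC, V=3.50V), C4(5μF, Q=0μC, V=0.00V)
Op 1: CLOSE 1-3: Q_total=33.00, C_total=9.00, V=3.67; Q1=18.33, Q3=14.67; dissipated=0.100
Op 2: CLOSE 4-2: Q_total=14.00, C_total=8.00, V=1.75; Q4=8.75, Q2=5.25; dissipated=20.417
Op 3: CLOSE 3-4: Q_total=23.42, C_total=9.00, V=2.60; Q3=10.41, Q4=13.01; dissipated=4.082
Final charges: Q1=18.33, Q2=5.25, Q3=10.41, Q4=13.01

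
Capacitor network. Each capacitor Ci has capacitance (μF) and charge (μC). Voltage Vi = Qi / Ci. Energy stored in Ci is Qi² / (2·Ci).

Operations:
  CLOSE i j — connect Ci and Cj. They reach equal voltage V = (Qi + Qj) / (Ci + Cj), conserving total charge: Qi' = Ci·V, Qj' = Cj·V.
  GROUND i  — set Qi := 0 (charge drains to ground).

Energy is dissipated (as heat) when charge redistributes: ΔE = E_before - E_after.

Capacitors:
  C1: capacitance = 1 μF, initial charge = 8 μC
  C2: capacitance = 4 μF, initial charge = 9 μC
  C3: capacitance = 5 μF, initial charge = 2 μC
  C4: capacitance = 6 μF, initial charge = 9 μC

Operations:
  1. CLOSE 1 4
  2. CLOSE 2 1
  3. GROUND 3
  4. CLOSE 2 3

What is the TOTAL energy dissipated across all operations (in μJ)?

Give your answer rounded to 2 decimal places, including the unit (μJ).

Initial: C1(1μF, Q=8μC, V=8.00V), C2(4μF, Q=9μC, V=2.25V), C3(5μF, Q=2μC, V=0.40V), C4(6μF, Q=9μC, V=1.50V)
Op 1: CLOSE 1-4: Q_total=17.00, C_total=7.00, V=2.43; Q1=2.43, Q4=14.57; dissipated=18.107
Op 2: CLOSE 2-1: Q_total=11.43, C_total=5.00, V=2.29; Q2=9.14, Q1=2.29; dissipated=0.013
Op 3: GROUND 3: Q3=0; energy lost=0.400
Op 4: CLOSE 2-3: Q_total=9.14, C_total=9.00, V=1.02; Q2=4.06, Q3=5.08; dissipated=5.805
Total dissipated: 24.325 μJ

Answer: 24.32 μJ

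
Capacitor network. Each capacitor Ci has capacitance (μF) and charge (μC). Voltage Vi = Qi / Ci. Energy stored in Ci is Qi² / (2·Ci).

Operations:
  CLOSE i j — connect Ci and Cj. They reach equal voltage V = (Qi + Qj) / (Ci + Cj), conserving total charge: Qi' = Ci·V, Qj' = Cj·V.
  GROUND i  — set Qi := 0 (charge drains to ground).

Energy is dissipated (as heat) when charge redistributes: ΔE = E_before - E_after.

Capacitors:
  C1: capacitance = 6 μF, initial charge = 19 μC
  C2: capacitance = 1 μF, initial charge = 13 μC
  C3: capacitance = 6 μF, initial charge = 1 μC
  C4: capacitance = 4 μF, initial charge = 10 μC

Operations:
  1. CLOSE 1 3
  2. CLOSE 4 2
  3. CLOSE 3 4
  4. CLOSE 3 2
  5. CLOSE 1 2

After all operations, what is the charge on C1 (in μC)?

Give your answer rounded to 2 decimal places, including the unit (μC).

Initial: C1(6μF, Q=19μC, V=3.17V), C2(1μF, Q=13μC, V=13.00V), C3(6μF, Q=1μC, V=0.17V), C4(4μF, Q=10μC, V=2.50V)
Op 1: CLOSE 1-3: Q_total=20.00, C_total=12.00, V=1.67; Q1=10.00, Q3=10.00; dissipated=13.500
Op 2: CLOSE 4-2: Q_total=23.00, C_total=5.00, V=4.60; Q4=18.40, Q2=4.60; dissipated=44.100
Op 3: CLOSE 3-4: Q_total=28.40, C_total=10.00, V=2.84; Q3=17.04, Q4=11.36; dissipated=10.325
Op 4: CLOSE 3-2: Q_total=21.64, C_total=7.00, V=3.09; Q3=18.55, Q2=3.09; dissipated=1.328
Op 5: CLOSE 1-2: Q_total=13.09, C_total=7.00, V=1.87; Q1=11.22, Q2=1.87; dissipated=0.870
Final charges: Q1=11.22, Q2=1.87, Q3=18.55, Q4=11.36

Answer: 11.22 μC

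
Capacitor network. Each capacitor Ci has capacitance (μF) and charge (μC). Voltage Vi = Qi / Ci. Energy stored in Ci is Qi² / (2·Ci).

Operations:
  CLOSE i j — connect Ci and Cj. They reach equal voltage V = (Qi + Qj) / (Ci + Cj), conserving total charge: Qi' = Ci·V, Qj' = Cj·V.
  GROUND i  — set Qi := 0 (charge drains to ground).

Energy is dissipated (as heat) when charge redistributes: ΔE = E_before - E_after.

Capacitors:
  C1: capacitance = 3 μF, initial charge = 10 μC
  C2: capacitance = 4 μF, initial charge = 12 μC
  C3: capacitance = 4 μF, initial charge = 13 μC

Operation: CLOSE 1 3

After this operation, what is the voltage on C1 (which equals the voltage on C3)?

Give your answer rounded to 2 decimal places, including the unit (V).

Answer: 3.29 V

Derivation:
Initial: C1(3μF, Q=10μC, V=3.33V), C2(4μF, Q=12μC, V=3.00V), C3(4μF, Q=13μC, V=3.25V)
Op 1: CLOSE 1-3: Q_total=23.00, C_total=7.00, V=3.29; Q1=9.86, Q3=13.14; dissipated=0.006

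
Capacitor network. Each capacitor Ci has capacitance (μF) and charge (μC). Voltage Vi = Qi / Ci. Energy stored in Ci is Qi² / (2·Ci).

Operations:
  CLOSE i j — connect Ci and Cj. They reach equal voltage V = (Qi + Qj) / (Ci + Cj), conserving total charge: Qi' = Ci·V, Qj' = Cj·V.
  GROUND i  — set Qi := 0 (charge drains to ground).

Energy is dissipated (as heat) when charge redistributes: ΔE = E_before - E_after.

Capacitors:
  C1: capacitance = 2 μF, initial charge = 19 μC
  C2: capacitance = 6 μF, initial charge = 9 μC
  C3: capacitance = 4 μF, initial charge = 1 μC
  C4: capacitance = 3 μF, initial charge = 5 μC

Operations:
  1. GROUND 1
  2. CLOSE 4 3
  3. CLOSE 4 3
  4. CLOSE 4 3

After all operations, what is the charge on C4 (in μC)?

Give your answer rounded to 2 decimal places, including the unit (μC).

Answer: 2.57 μC

Derivation:
Initial: C1(2μF, Q=19μC, V=9.50V), C2(6μF, Q=9μC, V=1.50V), C3(4μF, Q=1μC, V=0.25V), C4(3μF, Q=5μC, V=1.67V)
Op 1: GROUND 1: Q1=0; energy lost=90.250
Op 2: CLOSE 4-3: Q_total=6.00, C_total=7.00, V=0.86; Q4=2.57, Q3=3.43; dissipated=1.720
Op 3: CLOSE 4-3: Q_total=6.00, C_total=7.00, V=0.86; Q4=2.57, Q3=3.43; dissipated=0.000
Op 4: CLOSE 4-3: Q_total=6.00, C_total=7.00, V=0.86; Q4=2.57, Q3=3.43; dissipated=0.000
Final charges: Q1=0.00, Q2=9.00, Q3=3.43, Q4=2.57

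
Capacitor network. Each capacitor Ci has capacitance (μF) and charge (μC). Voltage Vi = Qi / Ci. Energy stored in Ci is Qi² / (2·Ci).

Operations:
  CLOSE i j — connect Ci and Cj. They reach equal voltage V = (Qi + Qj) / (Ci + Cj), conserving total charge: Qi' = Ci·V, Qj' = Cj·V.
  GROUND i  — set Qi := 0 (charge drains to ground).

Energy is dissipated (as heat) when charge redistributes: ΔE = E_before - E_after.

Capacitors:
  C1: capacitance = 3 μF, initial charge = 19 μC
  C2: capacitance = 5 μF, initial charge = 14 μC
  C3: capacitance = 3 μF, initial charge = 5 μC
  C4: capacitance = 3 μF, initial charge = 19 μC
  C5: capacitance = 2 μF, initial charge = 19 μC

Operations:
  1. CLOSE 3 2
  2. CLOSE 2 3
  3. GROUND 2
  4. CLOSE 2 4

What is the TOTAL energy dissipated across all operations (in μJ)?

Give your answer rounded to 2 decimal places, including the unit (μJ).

Answer: 52.91 μJ

Derivation:
Initial: C1(3μF, Q=19μC, V=6.33V), C2(5μF, Q=14μC, V=2.80V), C3(3μF, Q=5μC, V=1.67V), C4(3μF, Q=19μC, V=6.33V), C5(2μF, Q=19μC, V=9.50V)
Op 1: CLOSE 3-2: Q_total=19.00, C_total=8.00, V=2.38; Q3=7.12, Q2=11.88; dissipated=1.204
Op 2: CLOSE 2-3: Q_total=19.00, C_total=8.00, V=2.38; Q2=11.88, Q3=7.12; dissipated=0.000
Op 3: GROUND 2: Q2=0; energy lost=14.102
Op 4: CLOSE 2-4: Q_total=19.00, C_total=8.00, V=2.38; Q2=11.88, Q4=7.12; dissipated=37.604
Total dissipated: 52.910 μJ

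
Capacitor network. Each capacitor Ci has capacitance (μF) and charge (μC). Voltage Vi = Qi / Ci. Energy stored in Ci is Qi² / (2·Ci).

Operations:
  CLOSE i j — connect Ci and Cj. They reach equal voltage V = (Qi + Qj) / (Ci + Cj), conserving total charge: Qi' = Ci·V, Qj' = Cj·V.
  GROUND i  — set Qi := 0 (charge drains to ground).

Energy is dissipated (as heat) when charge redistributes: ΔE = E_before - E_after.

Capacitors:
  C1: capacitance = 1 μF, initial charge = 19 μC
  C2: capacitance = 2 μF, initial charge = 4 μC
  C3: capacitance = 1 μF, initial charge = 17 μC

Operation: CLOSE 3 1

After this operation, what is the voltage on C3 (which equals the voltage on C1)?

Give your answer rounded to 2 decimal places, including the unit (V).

Answer: 18.00 V

Derivation:
Initial: C1(1μF, Q=19μC, V=19.00V), C2(2μF, Q=4μC, V=2.00V), C3(1μF, Q=17μC, V=17.00V)
Op 1: CLOSE 3-1: Q_total=36.00, C_total=2.00, V=18.00; Q3=18.00, Q1=18.00; dissipated=1.000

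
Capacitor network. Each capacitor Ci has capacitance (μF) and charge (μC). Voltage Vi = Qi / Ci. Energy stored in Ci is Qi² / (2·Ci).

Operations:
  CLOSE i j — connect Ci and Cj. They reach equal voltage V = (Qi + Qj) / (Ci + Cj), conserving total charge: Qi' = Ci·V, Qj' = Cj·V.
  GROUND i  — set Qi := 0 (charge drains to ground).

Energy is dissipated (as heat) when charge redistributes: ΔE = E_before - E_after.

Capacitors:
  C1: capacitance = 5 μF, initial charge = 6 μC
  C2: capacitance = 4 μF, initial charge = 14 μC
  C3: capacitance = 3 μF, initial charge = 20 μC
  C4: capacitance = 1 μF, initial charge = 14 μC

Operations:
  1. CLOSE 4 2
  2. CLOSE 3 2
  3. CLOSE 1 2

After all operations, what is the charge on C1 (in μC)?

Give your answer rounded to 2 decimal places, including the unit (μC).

Answer: 16.79 μC

Derivation:
Initial: C1(5μF, Q=6μC, V=1.20V), C2(4μF, Q=14μC, V=3.50V), C3(3μF, Q=20μC, V=6.67V), C4(1μF, Q=14μC, V=14.00V)
Op 1: CLOSE 4-2: Q_total=28.00, C_total=5.00, V=5.60; Q4=5.60, Q2=22.40; dissipated=44.100
Op 2: CLOSE 3-2: Q_total=42.40, C_total=7.00, V=6.06; Q3=18.17, Q2=24.23; dissipated=0.975
Op 3: CLOSE 1-2: Q_total=30.23, C_total=9.00, V=3.36; Q1=16.79, Q2=13.43; dissipated=26.213
Final charges: Q1=16.79, Q2=13.43, Q3=18.17, Q4=5.60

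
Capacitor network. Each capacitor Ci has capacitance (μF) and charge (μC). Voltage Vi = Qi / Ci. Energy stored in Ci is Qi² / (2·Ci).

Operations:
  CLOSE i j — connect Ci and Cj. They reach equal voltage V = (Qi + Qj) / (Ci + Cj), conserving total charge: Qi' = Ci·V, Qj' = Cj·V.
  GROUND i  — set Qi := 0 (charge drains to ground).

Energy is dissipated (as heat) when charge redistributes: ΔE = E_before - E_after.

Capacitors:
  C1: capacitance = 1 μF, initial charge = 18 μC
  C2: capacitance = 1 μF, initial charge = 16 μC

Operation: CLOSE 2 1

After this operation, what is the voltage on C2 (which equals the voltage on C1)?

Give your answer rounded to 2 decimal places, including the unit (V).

Answer: 17.00 V

Derivation:
Initial: C1(1μF, Q=18μC, V=18.00V), C2(1μF, Q=16μC, V=16.00V)
Op 1: CLOSE 2-1: Q_total=34.00, C_total=2.00, V=17.00; Q2=17.00, Q1=17.00; dissipated=1.000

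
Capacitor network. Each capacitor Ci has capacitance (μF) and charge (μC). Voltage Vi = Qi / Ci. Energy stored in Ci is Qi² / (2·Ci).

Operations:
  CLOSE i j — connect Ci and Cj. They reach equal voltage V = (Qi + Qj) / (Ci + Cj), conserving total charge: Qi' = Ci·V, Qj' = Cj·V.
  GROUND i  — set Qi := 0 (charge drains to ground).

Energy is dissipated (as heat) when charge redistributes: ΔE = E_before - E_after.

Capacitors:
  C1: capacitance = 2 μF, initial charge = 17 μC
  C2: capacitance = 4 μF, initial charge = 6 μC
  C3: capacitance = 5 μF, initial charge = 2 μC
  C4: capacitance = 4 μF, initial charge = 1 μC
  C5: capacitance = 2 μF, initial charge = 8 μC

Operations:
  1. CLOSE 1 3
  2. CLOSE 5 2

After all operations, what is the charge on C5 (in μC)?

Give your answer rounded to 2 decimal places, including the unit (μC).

Answer: 4.67 μC

Derivation:
Initial: C1(2μF, Q=17μC, V=8.50V), C2(4μF, Q=6μC, V=1.50V), C3(5μF, Q=2μC, V=0.40V), C4(4μF, Q=1μC, V=0.25V), C5(2μF, Q=8μC, V=4.00V)
Op 1: CLOSE 1-3: Q_total=19.00, C_total=7.00, V=2.71; Q1=5.43, Q3=13.57; dissipated=46.864
Op 2: CLOSE 5-2: Q_total=14.00, C_total=6.00, V=2.33; Q5=4.67, Q2=9.33; dissipated=4.167
Final charges: Q1=5.43, Q2=9.33, Q3=13.57, Q4=1.00, Q5=4.67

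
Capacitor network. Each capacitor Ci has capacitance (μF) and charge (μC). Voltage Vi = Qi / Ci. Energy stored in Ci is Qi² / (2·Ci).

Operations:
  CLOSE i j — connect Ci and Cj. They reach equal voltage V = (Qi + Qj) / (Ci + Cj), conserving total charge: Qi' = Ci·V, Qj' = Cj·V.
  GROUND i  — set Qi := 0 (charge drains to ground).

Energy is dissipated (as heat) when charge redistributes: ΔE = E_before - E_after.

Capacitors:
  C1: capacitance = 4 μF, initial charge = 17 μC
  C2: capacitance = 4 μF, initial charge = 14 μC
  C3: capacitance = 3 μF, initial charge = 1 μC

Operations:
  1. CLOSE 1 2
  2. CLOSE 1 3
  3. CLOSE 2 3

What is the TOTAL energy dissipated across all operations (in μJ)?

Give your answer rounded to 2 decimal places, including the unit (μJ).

Answer: 13.29 μJ

Derivation:
Initial: C1(4μF, Q=17μC, V=4.25V), C2(4μF, Q=14μC, V=3.50V), C3(3μF, Q=1μC, V=0.33V)
Op 1: CLOSE 1-2: Q_total=31.00, C_total=8.00, V=3.88; Q1=15.50, Q2=15.50; dissipated=0.562
Op 2: CLOSE 1-3: Q_total=16.50, C_total=7.00, V=2.36; Q1=9.43, Q3=7.07; dissipated=10.751
Op 3: CLOSE 2-3: Q_total=22.57, C_total=7.00, V=3.22; Q2=12.90, Q3=9.67; dissipated=1.975
Total dissipated: 13.289 μJ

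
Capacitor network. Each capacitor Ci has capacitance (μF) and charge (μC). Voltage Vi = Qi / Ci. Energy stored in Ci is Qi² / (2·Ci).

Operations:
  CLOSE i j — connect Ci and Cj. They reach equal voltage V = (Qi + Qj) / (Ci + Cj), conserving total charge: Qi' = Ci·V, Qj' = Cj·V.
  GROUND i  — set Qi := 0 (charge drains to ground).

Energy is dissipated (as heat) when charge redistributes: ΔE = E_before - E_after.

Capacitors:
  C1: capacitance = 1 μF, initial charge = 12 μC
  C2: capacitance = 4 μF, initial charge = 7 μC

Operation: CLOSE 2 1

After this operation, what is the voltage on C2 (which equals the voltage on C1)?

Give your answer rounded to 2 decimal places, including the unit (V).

Answer: 3.80 V

Derivation:
Initial: C1(1μF, Q=12μC, V=12.00V), C2(4μF, Q=7μC, V=1.75V)
Op 1: CLOSE 2-1: Q_total=19.00, C_total=5.00, V=3.80; Q2=15.20, Q1=3.80; dissipated=42.025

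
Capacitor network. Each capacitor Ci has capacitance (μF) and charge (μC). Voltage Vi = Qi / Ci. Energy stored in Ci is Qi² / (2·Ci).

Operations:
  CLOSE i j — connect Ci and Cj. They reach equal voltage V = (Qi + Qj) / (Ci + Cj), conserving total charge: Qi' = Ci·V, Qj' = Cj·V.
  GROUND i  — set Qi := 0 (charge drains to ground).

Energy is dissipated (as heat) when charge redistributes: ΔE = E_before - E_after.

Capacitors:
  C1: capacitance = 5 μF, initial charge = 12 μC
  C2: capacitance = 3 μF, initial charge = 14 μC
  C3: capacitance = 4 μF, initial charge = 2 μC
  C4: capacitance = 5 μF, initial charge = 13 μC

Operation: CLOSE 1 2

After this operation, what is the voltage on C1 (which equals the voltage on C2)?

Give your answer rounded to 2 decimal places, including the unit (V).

Answer: 3.25 V

Derivation:
Initial: C1(5μF, Q=12μC, V=2.40V), C2(3μF, Q=14μC, V=4.67V), C3(4μF, Q=2μC, V=0.50V), C4(5μF, Q=13μC, V=2.60V)
Op 1: CLOSE 1-2: Q_total=26.00, C_total=8.00, V=3.25; Q1=16.25, Q2=9.75; dissipated=4.817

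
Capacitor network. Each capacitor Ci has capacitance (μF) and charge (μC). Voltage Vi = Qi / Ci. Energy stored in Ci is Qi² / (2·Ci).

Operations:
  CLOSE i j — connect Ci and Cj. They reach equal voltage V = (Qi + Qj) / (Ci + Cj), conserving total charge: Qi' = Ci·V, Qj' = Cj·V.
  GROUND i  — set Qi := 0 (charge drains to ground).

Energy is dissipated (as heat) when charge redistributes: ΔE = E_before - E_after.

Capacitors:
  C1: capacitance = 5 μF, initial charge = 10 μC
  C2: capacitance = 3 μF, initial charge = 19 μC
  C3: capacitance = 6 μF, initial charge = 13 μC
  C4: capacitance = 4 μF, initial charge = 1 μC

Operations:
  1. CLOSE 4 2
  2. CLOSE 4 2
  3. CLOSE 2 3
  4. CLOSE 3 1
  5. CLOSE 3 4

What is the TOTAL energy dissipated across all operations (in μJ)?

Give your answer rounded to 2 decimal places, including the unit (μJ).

Initial: C1(5μF, Q=10μC, V=2.00V), C2(3μF, Q=19μC, V=6.33V), C3(6μF, Q=13μC, V=2.17V), C4(4μF, Q=1μC, V=0.25V)
Op 1: CLOSE 4-2: Q_total=20.00, C_total=7.00, V=2.86; Q4=11.43, Q2=8.57; dissipated=31.720
Op 2: CLOSE 4-2: Q_total=20.00, C_total=7.00, V=2.86; Q4=11.43, Q2=8.57; dissipated=0.000
Op 3: CLOSE 2-3: Q_total=21.57, C_total=9.00, V=2.40; Q2=7.19, Q3=14.38; dissipated=0.477
Op 4: CLOSE 3-1: Q_total=24.38, C_total=11.00, V=2.22; Q3=13.30, Q1=11.08; dissipated=0.215
Op 5: CLOSE 3-4: Q_total=24.73, C_total=10.00, V=2.47; Q3=14.84, Q4=9.89; dissipated=0.493
Total dissipated: 32.904 μJ

Answer: 32.90 μJ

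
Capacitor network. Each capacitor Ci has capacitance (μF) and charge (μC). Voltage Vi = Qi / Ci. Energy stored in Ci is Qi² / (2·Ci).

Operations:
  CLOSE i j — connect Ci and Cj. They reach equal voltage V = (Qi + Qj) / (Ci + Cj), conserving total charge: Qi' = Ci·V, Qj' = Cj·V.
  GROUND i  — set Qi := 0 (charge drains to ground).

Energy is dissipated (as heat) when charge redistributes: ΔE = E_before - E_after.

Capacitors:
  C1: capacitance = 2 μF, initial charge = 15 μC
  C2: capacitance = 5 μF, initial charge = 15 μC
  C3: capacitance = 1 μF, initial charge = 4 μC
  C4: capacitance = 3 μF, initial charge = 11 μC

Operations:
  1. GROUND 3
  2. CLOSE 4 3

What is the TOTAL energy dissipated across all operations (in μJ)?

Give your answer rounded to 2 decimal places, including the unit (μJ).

Answer: 13.04 μJ

Derivation:
Initial: C1(2μF, Q=15μC, V=7.50V), C2(5μF, Q=15μC, V=3.00V), C3(1μF, Q=4μC, V=4.00V), C4(3μF, Q=11μC, V=3.67V)
Op 1: GROUND 3: Q3=0; energy lost=8.000
Op 2: CLOSE 4-3: Q_total=11.00, C_total=4.00, V=2.75; Q4=8.25, Q3=2.75; dissipated=5.042
Total dissipated: 13.042 μJ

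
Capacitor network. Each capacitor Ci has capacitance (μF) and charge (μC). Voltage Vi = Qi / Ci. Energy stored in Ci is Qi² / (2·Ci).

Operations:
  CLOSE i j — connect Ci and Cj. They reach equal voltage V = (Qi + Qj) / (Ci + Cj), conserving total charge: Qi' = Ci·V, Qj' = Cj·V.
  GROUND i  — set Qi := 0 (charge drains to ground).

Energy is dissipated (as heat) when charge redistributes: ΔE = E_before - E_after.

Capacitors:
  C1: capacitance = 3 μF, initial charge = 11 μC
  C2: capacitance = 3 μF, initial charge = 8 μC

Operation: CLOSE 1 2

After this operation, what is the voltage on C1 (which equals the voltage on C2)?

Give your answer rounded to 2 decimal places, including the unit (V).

Answer: 3.17 V

Derivation:
Initial: C1(3μF, Q=11μC, V=3.67V), C2(3μF, Q=8μC, V=2.67V)
Op 1: CLOSE 1-2: Q_total=19.00, C_total=6.00, V=3.17; Q1=9.50, Q2=9.50; dissipated=0.750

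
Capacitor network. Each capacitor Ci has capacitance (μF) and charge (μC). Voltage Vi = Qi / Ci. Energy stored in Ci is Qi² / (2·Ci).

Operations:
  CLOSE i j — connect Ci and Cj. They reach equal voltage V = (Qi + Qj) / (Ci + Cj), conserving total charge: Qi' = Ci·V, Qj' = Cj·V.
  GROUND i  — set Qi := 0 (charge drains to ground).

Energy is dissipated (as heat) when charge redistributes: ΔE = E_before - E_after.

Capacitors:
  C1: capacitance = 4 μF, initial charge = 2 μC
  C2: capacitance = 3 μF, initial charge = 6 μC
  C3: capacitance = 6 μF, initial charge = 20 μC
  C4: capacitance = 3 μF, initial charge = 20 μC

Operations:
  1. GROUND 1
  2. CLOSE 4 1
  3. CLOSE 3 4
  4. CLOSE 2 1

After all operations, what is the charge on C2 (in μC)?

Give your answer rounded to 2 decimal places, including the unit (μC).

Initial: C1(4μF, Q=2μC, V=0.50V), C2(3μF, Q=6μC, V=2.00V), C3(6μF, Q=20μC, V=3.33V), C4(3μF, Q=20μC, V=6.67V)
Op 1: GROUND 1: Q1=0; energy lost=0.500
Op 2: CLOSE 4-1: Q_total=20.00, C_total=7.00, V=2.86; Q4=8.57, Q1=11.43; dissipated=38.095
Op 3: CLOSE 3-4: Q_total=28.57, C_total=9.00, V=3.17; Q3=19.05, Q4=9.52; dissipated=0.227
Op 4: CLOSE 2-1: Q_total=17.43, C_total=7.00, V=2.49; Q2=7.47, Q1=9.96; dissipated=0.630
Final charges: Q1=9.96, Q2=7.47, Q3=19.05, Q4=9.52

Answer: 7.47 μC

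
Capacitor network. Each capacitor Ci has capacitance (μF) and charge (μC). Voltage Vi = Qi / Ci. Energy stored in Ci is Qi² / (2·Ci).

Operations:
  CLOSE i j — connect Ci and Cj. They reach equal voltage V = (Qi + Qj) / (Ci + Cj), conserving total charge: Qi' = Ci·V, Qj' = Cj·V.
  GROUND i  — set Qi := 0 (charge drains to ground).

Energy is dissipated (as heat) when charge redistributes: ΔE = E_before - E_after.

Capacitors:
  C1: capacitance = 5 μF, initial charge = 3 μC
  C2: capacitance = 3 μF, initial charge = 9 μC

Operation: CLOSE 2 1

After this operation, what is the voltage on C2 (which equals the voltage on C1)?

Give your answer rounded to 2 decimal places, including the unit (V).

Initial: C1(5μF, Q=3μC, V=0.60V), C2(3μF, Q=9μC, V=3.00V)
Op 1: CLOSE 2-1: Q_total=12.00, C_total=8.00, V=1.50; Q2=4.50, Q1=7.50; dissipated=5.400

Answer: 1.50 V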